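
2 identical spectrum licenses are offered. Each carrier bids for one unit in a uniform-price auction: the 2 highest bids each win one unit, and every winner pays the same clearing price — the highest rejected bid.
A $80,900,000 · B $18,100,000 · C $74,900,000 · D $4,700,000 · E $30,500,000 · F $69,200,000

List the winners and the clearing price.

Sorting: 80,900,000 (A), 74,900,000 (C), 69,200,000 (F), 30,500,000 (E), …
The 2 highest are A, C.
First losing bid is F's $69,200,000, which sets the uniform price.

A, C; each pays $69,200,000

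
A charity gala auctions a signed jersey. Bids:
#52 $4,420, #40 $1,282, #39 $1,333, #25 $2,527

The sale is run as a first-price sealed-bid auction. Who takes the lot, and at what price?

#52 pays $4,420

Sorting bids: 4,420 (#52) > 2,527 (#25) > 1,333 (#39) > 1,282 (#40)
#52 has the highest bid and pays exactly that: $4,420.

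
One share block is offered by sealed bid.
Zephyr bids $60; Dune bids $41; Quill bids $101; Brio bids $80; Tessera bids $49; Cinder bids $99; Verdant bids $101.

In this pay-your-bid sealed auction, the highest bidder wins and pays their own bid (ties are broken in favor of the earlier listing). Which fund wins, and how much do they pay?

Bids in order: 101 (Quill) > 101 (Verdant) > 99 (Cinder) > 80 (Brio) > 60 (Zephyr) > 49 (Tessera) > …
Tie at $101 → Quill wins by tie-break.
Quill is highest → pays own bid, $101.

Quill pays $101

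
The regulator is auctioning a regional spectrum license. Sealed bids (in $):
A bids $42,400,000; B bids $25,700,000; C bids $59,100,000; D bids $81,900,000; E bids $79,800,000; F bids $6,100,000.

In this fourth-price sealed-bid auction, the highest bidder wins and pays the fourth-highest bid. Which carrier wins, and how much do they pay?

D pays $42,400,000

Bids ranked: 81,900,000 (D) > 79,800,000 (E) > 59,100,000 (C) > 42,400,000 (A) > 25,700,000 (B) > 6,100,000 (F)
D wins; payment is bid #4 in the ranking = $42,400,000.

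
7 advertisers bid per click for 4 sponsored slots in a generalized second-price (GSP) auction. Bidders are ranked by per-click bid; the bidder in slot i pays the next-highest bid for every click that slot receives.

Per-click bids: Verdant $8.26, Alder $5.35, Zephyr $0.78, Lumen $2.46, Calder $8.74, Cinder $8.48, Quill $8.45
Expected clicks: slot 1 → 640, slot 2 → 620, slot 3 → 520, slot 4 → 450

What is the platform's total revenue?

Per-click bids in order: $8.74 (Calder) > $8.48 (Cinder) > $8.45 (Quill) > $8.26 (Verdant) > $5.35 (Alder) > …
Slot 1: Calder pays $8.48 × 640 = $5427.20
Slot 2: Cinder pays $8.45 × 620 = $5239.00
Slot 3: Quill pays $8.26 × 520 = $4295.20
Slot 4: Verdant pays $5.35 × 450 = $2407.50
Total = $17368.90

Total revenue: $17368.90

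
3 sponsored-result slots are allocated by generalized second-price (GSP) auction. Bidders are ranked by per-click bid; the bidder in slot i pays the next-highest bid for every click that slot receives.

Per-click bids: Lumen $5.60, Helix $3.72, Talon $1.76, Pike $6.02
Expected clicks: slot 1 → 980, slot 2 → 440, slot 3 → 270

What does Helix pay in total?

Helix pays $475.20

Per-click bids in order: $6.02 (Pike) > $5.60 (Lumen) > $3.72 (Helix) > $1.76 (Talon)
Helix holds slot 3 → pays next bid $1.76 × 270 clicks = $475.20.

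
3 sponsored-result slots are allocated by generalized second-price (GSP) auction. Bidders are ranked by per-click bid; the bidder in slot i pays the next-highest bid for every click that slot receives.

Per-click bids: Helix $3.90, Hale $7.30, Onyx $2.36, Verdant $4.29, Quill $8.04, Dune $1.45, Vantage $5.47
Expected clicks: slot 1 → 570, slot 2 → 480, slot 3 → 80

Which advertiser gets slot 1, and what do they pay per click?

Quill; $7.30 per click

Sorting advertisers: $8.04 (Quill) > $7.30 (Hale) > $5.47 (Vantage) > $4.29 (Verdant) > …
Slot 1 goes to the first-ranked bidder, Quill, who pays the next bid down: $7.30/click.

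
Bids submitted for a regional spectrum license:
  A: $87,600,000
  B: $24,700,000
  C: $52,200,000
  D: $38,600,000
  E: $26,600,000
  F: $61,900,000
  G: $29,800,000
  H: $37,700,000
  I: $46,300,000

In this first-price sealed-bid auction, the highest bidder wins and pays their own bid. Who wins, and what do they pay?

Sorting bids: 87,600,000 (A) > 61,900,000 (F) > 52,200,000 (C) > 46,300,000 (I) > 38,600,000 (D) > 37,700,000 (H) > …
A is highest → pays own bid, $87,600,000.

A pays $87,600,000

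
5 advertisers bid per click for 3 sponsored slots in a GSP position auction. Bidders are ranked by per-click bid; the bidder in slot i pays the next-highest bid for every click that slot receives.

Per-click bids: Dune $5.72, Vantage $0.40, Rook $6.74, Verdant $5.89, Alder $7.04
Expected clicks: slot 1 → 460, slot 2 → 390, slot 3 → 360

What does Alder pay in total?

Alder pays $3100.40

Per-click bids in order: $7.04 (Alder) > $6.74 (Rook) > $5.89 (Verdant) > $5.72 (Dune) > …
Alder holds slot 1 → pays next bid $6.74 × 460 clicks = $3100.40.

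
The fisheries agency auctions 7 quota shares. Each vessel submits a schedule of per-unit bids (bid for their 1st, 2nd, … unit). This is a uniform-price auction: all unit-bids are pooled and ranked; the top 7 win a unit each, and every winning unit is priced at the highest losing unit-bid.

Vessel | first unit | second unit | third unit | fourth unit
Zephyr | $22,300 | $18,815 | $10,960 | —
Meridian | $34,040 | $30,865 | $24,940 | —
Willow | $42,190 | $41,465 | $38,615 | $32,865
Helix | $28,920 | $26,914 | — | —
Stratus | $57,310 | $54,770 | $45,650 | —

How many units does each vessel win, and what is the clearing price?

All unit-bids, highest first — top 7: 57,310 (Stratus-1), 54,770 (Stratus-2), 45,650 (Stratus-3), 42,190 (Willow-1), 41,465 (Willow-2), 38,615 (Willow-3), 34,040 (Meridian-1)
First bid not allocated: $32,865.
Allocation: Meridian 1, Stratus 3, Willow 3.

Meridian 1, Stratus 3, Willow 3; clearing price $32,865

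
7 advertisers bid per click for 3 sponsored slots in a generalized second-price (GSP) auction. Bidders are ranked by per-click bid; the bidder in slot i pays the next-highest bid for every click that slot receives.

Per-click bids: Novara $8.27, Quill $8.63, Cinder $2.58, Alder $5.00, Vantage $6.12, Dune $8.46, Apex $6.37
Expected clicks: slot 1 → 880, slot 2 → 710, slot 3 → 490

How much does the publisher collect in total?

Per-click bids in order: $8.63 (Quill) > $8.46 (Dune) > $8.27 (Novara) > $6.37 (Apex) > …
Slot 1: Quill pays $8.46 × 880 = $7444.80
Slot 2: Dune pays $8.27 × 710 = $5871.70
Slot 3: Novara pays $6.37 × 490 = $3121.30
Total = $16437.80

Total revenue: $16437.80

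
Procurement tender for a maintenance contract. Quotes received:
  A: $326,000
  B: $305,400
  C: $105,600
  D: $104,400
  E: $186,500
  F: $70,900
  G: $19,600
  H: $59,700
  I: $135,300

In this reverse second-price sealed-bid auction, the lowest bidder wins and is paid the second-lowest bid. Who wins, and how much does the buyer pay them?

G is paid $59,700

Bids ranked: 19,600 (G) < 59,700 (H) < 70,900 (F) < 104,400 (D) < 105,600 (C) < 135,300 (I) < …
G is lowest; is paid the second-lowest bid, $59,700.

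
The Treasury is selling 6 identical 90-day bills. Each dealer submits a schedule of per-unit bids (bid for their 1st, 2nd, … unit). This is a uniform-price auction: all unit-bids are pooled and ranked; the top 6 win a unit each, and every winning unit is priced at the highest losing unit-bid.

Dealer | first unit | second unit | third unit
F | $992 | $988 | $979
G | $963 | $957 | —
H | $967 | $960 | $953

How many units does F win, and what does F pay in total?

Pooled unit-bids ranked (top 6): 992 (F-1), 988 (F-2), 979 (F-3), 967 (H-1), 963 (G-1), 960 (H-2)
The (k+1)-th unit-bid is $957.
F wins 3 unit(s) at $957 each.

F: 3 units, pays $2,871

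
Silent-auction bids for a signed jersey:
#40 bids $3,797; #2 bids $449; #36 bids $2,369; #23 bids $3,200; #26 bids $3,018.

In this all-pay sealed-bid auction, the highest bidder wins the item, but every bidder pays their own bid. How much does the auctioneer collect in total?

Total revenue: $12,833

Sorting bids: 3,797 (#40) > 3,200 (#23) > 3,018 (#26) > 2,369 (#36) > 449 (#2)
Every bidder forfeits their bid regardless of winning.
Revenue = 3,797 + 449 + 2,369 + 3,200 + 3,018 = $12,833.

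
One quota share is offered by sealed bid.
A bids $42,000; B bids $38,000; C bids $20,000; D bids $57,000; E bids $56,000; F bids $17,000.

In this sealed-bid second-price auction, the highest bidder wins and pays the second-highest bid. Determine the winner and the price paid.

D pays $56,000

Bids in order: 57,000 (D) > 56,000 (E) > 42,000 (A) > 38,000 (B) > 20,000 (C) > 17,000 (F)
Second-price: D pays E's bid of $56,000.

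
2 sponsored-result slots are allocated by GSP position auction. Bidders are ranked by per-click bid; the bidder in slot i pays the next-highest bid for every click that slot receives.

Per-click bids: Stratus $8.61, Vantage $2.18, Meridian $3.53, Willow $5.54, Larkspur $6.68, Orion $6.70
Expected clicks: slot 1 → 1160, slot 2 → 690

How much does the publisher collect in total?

Sorting advertisers: $8.61 (Stratus) > $6.70 (Orion) > $6.68 (Larkspur) > …
Slot 1: Stratus pays $6.70 × 1160 = $7772.00
Slot 2: Orion pays $6.68 × 690 = $4609.20
Total = $12381.20

Total revenue: $12381.20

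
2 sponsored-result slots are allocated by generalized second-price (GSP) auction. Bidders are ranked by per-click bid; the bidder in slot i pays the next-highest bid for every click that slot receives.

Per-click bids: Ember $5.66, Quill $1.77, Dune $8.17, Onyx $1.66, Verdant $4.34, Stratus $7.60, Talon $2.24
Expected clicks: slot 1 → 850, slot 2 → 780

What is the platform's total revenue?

Total revenue: $10874.80

Sorting advertisers: $8.17 (Dune) > $7.60 (Stratus) > $5.66 (Ember) > …
Slot 1: Dune pays $7.60 × 850 = $6460.00
Slot 2: Stratus pays $5.66 × 780 = $4414.80
Total = $10874.80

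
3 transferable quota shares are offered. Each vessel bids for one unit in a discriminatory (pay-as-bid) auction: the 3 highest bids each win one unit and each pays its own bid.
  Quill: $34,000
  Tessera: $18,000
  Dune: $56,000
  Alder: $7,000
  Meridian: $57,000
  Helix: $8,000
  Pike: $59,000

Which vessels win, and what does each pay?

Ordering the bids: 59,000 (Pike), 57,000 (Meridian), 56,000 (Dune), 34,000 (Quill), 18,000 (Tessera), …
Top 3: Pike, Meridian, Dune.
Each winner pays its own bid: Pike $59,000, Meridian $57,000, Dune $56,000.

Pike $59,000, Meridian $57,000, Dune $56,000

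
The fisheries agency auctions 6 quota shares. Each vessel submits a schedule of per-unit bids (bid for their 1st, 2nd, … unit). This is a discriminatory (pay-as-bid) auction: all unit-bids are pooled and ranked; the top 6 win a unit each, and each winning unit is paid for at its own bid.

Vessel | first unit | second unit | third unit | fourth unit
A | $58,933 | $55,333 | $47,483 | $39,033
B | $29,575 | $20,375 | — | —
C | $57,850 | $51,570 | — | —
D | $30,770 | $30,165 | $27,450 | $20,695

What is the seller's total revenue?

Total revenue: $310,202

Merging the schedules and taking the best 6: 58,933 (A-1), 57,850 (C-1), 55,333 (A-2), 51,570 (C-2), 47,483 (A-3), 39,033 (A-4)
Next rejected bid: $30,770 (not a price — pay-as-bid).
Each winning unit pays its own bid.
Revenue = 58,933 + 57,850 + 55,333 + 51,570 + 47,483 + 39,033 = $310,202.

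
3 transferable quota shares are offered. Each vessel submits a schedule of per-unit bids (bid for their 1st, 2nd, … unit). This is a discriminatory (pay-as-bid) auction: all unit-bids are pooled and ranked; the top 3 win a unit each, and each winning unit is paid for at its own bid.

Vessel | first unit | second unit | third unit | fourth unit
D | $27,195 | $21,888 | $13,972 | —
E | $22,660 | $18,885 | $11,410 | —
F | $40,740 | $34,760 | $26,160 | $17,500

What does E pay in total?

All unit-bids, highest first — top 3: 40,740 (F-1), 34,760 (F-2), 27,195 (D-1)
Next rejected bid: $26,160 (not a price — pay-as-bid).
E wins no units.

E pays $0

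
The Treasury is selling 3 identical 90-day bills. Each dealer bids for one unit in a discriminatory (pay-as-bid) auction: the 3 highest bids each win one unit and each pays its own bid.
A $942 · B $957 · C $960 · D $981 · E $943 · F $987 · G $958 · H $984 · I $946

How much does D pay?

Bids ranked high→low: 987 (F), 984 (H), 981 (D), 960 (C), 958 (G), …
Top 3: F, H, D.
D wins → own bid $981.

D pays $981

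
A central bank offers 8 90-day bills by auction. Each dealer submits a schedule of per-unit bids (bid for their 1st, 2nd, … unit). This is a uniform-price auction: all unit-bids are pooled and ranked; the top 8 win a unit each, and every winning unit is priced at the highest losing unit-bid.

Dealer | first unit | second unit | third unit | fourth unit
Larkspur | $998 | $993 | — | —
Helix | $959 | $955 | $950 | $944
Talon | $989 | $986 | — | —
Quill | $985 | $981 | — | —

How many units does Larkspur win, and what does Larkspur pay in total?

Merging the schedules and taking the best 8: 998 (Larkspur-1), 993 (Larkspur-2), 989 (Talon-1), 986 (Talon-2), 985 (Quill-1), 981 (Quill-2), 959 (Helix-1), 955 (Helix-2)
The (k+1)-th unit-bid is $950.
Larkspur wins 2 unit(s) at $950 each.

Larkspur: 2 units, pays $1,900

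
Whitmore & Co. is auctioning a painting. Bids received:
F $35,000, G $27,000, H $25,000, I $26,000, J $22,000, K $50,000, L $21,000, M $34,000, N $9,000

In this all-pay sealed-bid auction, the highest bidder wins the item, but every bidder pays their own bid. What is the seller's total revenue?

All-pay sealed-bid auction: the highest bidder wins the item, but every bidder pays their own bid.
Bids in order: 50,000 (K) > 35,000 (F) > 34,000 (M) > 27,000 (G) > 26,000 (I) > 25,000 (H) > …
Every bidder forfeits their bid regardless of winning.
Revenue = 35,000 + 27,000 + 25,000 + 26,000 + 22,000 + 50,000 + 21,000 + 34,000 + 9,000 = $249,000.

Total revenue: $249,000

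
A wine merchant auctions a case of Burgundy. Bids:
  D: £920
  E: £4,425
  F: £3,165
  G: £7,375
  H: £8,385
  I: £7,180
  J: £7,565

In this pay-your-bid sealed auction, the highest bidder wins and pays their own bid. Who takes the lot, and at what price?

H pays £8,385

Rule: the highest bidder wins and pays their own bid.
Sorting bids: 8,385 (H) > 7,565 (J) > 7,375 (G) > 7,180 (I) > 4,425 (E) > 3,165 (F) > …
H is highest → pays own bid, £8,385.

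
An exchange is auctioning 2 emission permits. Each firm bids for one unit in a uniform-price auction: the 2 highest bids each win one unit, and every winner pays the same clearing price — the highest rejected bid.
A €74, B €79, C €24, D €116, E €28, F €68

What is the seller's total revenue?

Total revenue: €148

Ordering the bids: 116 (D), 79 (B), 74 (A), 68 (F), …
The 2 highest are D, B.
First losing bid is A's €74, which sets the uniform price.
Total revenue = 2 × €74 = €148.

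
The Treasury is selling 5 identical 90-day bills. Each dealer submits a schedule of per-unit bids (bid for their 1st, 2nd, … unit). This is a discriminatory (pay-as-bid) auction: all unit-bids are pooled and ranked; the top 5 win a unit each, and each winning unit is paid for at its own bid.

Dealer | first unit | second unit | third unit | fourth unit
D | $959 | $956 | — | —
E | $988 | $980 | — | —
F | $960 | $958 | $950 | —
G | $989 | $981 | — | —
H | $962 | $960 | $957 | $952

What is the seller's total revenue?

Merging the schedules and taking the best 5: 989 (G-1), 988 (E-1), 981 (G-2), 980 (E-2), 962 (H-1)
Next rejected bid: $960 (not a price — pay-as-bid).
Each winning unit pays its own bid.
Revenue = 989 + 988 + 981 + 980 + 962 = $4,900.

Total revenue: $4,900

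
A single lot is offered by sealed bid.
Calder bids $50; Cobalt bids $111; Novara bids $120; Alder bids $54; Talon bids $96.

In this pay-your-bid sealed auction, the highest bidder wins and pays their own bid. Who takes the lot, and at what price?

Rule: the highest bidder wins and pays their own bid.
Bids ranked: 120 (Novara) > 111 (Cobalt) > 96 (Talon) > 54 (Alder) > 50 (Calder)
Novara has the highest bid and pays exactly that: $120.

Novara pays $120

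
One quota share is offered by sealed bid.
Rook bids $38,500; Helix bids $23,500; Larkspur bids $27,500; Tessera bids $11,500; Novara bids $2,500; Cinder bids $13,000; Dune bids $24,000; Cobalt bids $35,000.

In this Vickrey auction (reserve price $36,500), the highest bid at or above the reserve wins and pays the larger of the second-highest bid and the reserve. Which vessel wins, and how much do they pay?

Rule: the highest bid at or above the reserve wins and pays the larger of the second-highest bid and the reserve.
Bids ranked: 38,500 (Rook) > 35,000 (Cobalt) > 27,500 (Larkspur) > 24,000 (Dune) > 23,500 (Helix) > 13,000 (Cinder) > …
Highest eligible bid: Rook at $38,500.
Second-highest bid $35,000 is below the reserve $36,500, so the reserve binds → payment $36,500.

Rook pays $36,500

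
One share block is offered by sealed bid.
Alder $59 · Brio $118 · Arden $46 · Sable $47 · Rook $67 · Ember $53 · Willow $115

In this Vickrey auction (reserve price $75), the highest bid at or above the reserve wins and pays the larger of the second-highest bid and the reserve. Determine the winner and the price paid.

Brio pays $115

Vickrey auction (reserve price $75): the highest bid at or above the reserve wins and pays the larger of the second-highest bid and the reserve.
Bids in order: 118 (Brio) > 115 (Willow) > 67 (Rook) > 59 (Alder) > 53 (Ember) > 47 (Sable) > …
Brio has the top bid at or above the reserve ($118).
max(second-highest $115, reserve $75) = $115; the reserve does not bind.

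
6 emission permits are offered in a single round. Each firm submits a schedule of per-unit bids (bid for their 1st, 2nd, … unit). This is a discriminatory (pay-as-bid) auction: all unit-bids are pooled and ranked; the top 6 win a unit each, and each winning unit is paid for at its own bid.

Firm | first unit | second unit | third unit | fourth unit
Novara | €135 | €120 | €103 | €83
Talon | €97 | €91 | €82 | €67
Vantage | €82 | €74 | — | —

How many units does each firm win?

Novara 4, Talon 2

Pooled unit-bids ranked (top 6): 135 (Novara-1), 120 (Novara-2), 103 (Novara-3), 97 (Talon-1), 91 (Talon-2), 83 (Novara-4)
Next rejected bid: €82 (not a price — pay-as-bid).
Allocation: Novara 4, Talon 2.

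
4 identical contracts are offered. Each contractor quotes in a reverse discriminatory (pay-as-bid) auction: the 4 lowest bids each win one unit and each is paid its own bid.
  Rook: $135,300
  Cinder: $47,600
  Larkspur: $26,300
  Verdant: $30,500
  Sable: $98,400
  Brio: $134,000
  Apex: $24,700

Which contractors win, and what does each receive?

Ordering the bids: 24,700 (Apex), 26,300 (Larkspur), 30,500 (Verdant), 47,600 (Cinder), 98,400 (Sable), 134,000 (Brio), …
Lowest 4: Apex, Larkspur, Verdant, Cinder.
Each winner is paid its own bid: Apex $24,700, Larkspur $26,300, Verdant $30,500, Cinder $47,600.

Apex $24,700, Larkspur $26,300, Verdant $30,500, Cinder $47,600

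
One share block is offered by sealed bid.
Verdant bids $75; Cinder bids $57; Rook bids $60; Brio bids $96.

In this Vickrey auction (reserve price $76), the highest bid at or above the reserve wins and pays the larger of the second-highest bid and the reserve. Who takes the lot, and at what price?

Sorting bids: 96 (Brio) > 75 (Verdant) > 60 (Rook) > 57 (Cinder)
Highest eligible bid: Brio at $96.
max(second-highest $75, reserve $76) = $76.

Brio pays $76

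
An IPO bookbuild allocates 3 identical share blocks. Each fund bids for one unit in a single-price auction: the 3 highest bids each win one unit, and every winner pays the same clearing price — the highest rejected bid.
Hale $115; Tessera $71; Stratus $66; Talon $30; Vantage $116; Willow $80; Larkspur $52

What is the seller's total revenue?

Total revenue: $213

Bids ranked high→low: 116 (Vantage), 115 (Hale), 80 (Willow), 71 (Tessera), 66 (Stratus), …
Winners (3 units): Vantage, Hale, Willow.
Clearing price = highest rejected bid = $71.
Total revenue = 3 × $71 = $213.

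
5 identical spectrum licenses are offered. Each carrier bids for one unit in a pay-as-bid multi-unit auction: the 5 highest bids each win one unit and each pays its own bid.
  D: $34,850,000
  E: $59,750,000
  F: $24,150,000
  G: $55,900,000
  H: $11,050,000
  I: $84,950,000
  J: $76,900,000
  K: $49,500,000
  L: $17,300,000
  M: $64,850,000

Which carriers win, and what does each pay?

Ordering the bids: 84,950,000 (I), 76,900,000 (J), 64,850,000 (M), 59,750,000 (E), 55,900,000 (G), 49,500,000 (K), 34,850,000 (D), …
The 5 highest are I, J, M, E, G.
Each winner pays its own bid: I $84,950,000, J $76,900,000, M $64,850,000, E $59,750,000, G $55,900,000.

I $84,950,000, J $76,900,000, M $64,850,000, E $59,750,000, G $55,900,000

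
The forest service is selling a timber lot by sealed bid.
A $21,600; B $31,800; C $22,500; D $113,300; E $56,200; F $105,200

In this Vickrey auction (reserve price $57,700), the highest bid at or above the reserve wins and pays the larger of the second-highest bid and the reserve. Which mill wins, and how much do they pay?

Bids ranked: 113,300 (D) > 105,200 (F) > 56,200 (E) > 31,800 (B) > 22,500 (C) > 21,600 (A)
Highest eligible bid: D at $113,300.
Second-highest bid $105,200 exceeds the reserve $57,700 → payment $105,200.

D pays $105,200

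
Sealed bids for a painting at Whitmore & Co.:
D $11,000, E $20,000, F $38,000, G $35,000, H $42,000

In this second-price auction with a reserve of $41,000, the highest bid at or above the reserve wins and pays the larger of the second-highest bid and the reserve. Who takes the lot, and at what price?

Bids ranked: 42,000 (H) > 38,000 (F) > 35,000 (G) > 20,000 (E) > 11,000 (D)
Highest eligible bid: H at $42,000.
Second-highest bid $38,000 is below the reserve $41,000, so the reserve binds → payment $41,000.

H pays $41,000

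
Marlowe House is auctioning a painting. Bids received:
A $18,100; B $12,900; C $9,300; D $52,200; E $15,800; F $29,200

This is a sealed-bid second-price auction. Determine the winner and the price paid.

Sealed-bid second-price auction: the highest bidder wins and pays the second-highest bid.
Bids in order: 52,200 (D) > 29,200 (F) > 18,100 (A) > 15,800 (E) > 12,900 (B) > 9,300 (C)
Second-price: D pays F's bid of $29,200.

D pays $29,200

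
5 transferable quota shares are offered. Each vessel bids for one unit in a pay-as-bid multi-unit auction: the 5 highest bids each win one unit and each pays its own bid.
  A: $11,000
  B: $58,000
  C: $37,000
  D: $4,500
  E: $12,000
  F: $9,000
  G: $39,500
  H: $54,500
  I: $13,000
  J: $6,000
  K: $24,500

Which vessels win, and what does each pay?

Sorting: 58,000 (B), 54,500 (H), 39,500 (G), 37,000 (C), 24,500 (K), 13,000 (I), 12,000 (E), …
Top 5: B, H, G, C, K.
Each winner pays its own bid: B $58,000, H $54,500, G $39,500, C $37,000, K $24,500.

B $58,000, H $54,500, G $39,500, C $37,000, K $24,500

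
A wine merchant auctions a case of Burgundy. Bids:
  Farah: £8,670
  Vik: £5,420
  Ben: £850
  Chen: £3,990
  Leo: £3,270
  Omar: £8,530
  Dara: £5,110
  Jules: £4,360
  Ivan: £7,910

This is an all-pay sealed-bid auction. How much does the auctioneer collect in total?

Total revenue: £48,110

Bids in order: 8,670 (Farah) > 8,530 (Omar) > 7,910 (Ivan) > 5,420 (Vik) > 5,110 (Dara) > 4,360 (Jules) > …
Farah wins with the top bid; all bids are sunk regardless.
Every bidder forfeits their bid regardless of winning.
Revenue = 8,670 + 5,420 + 850 + 3,990 + 3,270 + 8,530 + 5,110 + 4,360 + 7,910 = £48,110.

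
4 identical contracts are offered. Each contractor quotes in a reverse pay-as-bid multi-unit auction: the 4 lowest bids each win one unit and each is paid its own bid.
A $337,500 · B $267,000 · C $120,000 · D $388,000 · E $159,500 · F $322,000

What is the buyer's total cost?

Total cost: $868,500

Ordering the bids: 120,000 (C), 159,500 (E), 267,000 (B), 322,000 (F), 337,500 (A), 388,000 (D)
Winners (4 units): C, E, B, F.
Total cost = 120,000 + 159,500 + 267,000 + 322,000 = $868,500.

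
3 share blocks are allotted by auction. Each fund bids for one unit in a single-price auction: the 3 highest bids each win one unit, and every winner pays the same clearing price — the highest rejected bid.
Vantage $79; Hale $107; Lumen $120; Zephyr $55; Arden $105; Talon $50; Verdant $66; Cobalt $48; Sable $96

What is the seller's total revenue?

Total revenue: $288

Sorting: 120 (Lumen), 107 (Hale), 105 (Arden), 96 (Sable), 79 (Vantage), …
Winners (3 units): Lumen, Hale, Arden.
First losing bid is Sable's $96, which sets the uniform price.
Total revenue = 3 × $96 = $288.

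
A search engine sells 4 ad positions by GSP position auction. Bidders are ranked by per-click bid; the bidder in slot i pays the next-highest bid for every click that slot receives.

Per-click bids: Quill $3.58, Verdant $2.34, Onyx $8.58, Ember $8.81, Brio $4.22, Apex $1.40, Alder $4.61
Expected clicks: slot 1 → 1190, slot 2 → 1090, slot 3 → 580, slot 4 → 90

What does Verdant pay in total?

Sorting advertisers: $8.81 (Ember) > $8.58 (Onyx) > $4.61 (Alder) > $4.22 (Brio) > $3.58 (Quill) > …
Verdant ranks below slot 4 → no slot, pays nothing.

Verdant pays $0.00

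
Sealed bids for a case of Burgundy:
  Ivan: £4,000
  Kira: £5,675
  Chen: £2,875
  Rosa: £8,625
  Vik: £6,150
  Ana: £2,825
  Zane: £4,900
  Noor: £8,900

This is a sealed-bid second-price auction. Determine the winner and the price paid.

Bids in order: 8,900 (Noor) > 8,625 (Rosa) > 6,150 (Vik) > 5,675 (Kira) > 4,900 (Zane) > 4,000 (Ivan) > …
Noor wins with the highest bid; price is set by the runner-up at £8,625.

Noor pays £8,625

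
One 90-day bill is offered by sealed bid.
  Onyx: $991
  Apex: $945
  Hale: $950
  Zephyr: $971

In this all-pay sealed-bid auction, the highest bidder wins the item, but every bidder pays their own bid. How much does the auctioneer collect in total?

Bids ranked: 991 (Onyx) > 971 (Zephyr) > 950 (Hale) > 945 (Apex)
Every bidder forfeits their bid regardless of winning.
Revenue = 991 + 945 + 950 + 971 = $3,857.

Total revenue: $3,857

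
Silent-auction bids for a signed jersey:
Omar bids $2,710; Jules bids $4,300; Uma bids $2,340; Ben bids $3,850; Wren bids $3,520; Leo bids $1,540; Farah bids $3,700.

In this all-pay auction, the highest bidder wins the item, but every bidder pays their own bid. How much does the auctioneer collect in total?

All-pay auction: the highest bidder wins the item, but every bidder pays their own bid.
Bids in order: 4,300 (Jules) > 3,850 (Ben) > 3,700 (Farah) > 3,520 (Wren) > 2,710 (Omar) > 2,340 (Uma) > …
Every bidder forfeits their bid regardless of winning.
Revenue = 2,710 + 4,300 + 2,340 + 3,850 + 3,520 + 1,540 + 3,700 = $21,960.

Total revenue: $21,960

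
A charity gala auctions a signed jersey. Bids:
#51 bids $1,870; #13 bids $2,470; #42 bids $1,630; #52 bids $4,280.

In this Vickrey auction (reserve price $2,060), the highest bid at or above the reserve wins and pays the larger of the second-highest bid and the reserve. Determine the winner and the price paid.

Bids in order: 4,280 (#52) > 2,470 (#13) > 1,870 (#51) > 1,630 (#42)
Highest eligible bid: #52 at $4,280.
max(second-highest $2,470, reserve $2,060) = $2,470; the reserve does not bind.

#52 pays $2,470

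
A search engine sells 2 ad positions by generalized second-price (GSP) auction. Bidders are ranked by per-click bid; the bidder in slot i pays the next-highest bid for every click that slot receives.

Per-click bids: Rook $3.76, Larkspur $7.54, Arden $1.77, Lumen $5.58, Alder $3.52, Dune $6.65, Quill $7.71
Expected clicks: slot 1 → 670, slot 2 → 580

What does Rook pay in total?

Per-click bids in order: $7.71 (Quill) > $7.54 (Larkspur) > $6.65 (Dune) > …
Rook ranks below slot 2 → no slot, pays nothing.

Rook pays $0.00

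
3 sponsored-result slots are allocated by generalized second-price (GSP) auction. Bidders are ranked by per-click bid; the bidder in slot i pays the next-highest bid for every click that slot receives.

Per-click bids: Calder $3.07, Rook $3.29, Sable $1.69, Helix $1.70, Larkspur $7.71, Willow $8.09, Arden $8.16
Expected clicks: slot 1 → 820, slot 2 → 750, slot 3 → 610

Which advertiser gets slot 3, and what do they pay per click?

Ranked by bid: $8.16 (Arden) > $8.09 (Willow) > $7.71 (Larkspur) > $3.29 (Rook) > …
Slot 3 goes to the third-ranked bidder, Larkspur, who pays the next bid down: $3.29/click.

Larkspur; $3.29 per click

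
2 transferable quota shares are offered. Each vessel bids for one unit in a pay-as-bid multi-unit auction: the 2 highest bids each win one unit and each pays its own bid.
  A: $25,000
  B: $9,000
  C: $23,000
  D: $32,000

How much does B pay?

B pays $0

Bids ranked high→low: 32,000 (D), 25,000 (A), 23,000 (C), 9,000 (B)
The 2 highest are D, A.
B does not win → $0.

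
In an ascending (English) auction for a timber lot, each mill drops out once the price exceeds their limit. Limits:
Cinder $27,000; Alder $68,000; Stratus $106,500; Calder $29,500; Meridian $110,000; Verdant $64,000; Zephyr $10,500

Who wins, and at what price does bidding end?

Sorting limits: 110,000 (Meridian) > 106,500 (Stratus) > 68,000 (Alder) > 64,000 (Verdant) > 29,500 (Calder) > 27,000 (Cinder) > …
Stratus is the last rival to drop out, at $106,500; Meridian remains and wins at that price.

Meridian wins at $106,500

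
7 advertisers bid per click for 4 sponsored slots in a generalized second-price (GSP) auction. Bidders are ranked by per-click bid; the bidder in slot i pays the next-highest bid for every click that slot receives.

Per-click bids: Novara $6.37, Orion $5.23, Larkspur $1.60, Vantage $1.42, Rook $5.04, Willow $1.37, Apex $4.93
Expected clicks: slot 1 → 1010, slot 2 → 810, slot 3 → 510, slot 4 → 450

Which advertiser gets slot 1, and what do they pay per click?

Ranked by bid: $6.37 (Novara) > $5.23 (Orion) > $5.04 (Rook) > $4.93 (Apex) > $1.60 (Larkspur) > …
Slot 1 goes to the first-ranked bidder, Novara, who pays the next bid down: $5.23/click.

Novara; $5.23 per click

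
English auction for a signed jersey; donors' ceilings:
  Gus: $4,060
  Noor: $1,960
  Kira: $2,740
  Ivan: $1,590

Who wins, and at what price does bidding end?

Limits in order: 4,060 (Gus) > 2,740 (Kira) > 1,960 (Noor) > 1,590 (Ivan)
Bidding ends when Kira exits at $2,740; Gus takes it.

Gus wins at $2,740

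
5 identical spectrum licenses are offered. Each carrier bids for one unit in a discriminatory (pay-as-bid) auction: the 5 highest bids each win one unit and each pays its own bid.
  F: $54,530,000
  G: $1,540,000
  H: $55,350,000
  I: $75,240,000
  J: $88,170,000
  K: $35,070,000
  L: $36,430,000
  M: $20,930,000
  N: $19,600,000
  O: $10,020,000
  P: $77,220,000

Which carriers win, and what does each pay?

J $88,170,000, P $77,220,000, I $75,240,000, H $55,350,000, F $54,530,000

Bids ranked high→low: 88,170,000 (J), 77,220,000 (P), 75,240,000 (I), 55,350,000 (H), 54,530,000 (F), 36,430,000 (L), 35,070,000 (K), …
Winners (5 units): J, P, I, H, F.
Each winner pays its own bid: J $88,170,000, P $77,220,000, I $75,240,000, H $55,350,000, F $54,530,000.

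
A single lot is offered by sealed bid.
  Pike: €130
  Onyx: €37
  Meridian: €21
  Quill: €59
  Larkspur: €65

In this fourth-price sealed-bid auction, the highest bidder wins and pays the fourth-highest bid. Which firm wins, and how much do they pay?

Sorting bids: 130 (Pike) > 65 (Larkspur) > 59 (Quill) > 37 (Onyx) > 21 (Meridian)
Pike is highest; pays the fourth-highest bid, €37.

Pike pays €37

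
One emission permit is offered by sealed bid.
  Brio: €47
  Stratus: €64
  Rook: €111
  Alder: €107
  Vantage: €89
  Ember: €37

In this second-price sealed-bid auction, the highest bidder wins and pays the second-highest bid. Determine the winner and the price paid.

Rook pays €107

Sorting bids: 111 (Rook) > 107 (Alder) > 89 (Vantage) > 64 (Stratus) > 47 (Brio) > 37 (Ember)
Rook is highest; pays the second-highest bid, €107.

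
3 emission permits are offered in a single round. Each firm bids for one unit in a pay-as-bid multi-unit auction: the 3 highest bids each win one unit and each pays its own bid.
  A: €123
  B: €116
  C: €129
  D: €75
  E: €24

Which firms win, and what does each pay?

C €129, A €123, B €116

Sorting: 129 (C), 123 (A), 116 (B), 75 (D), 24 (E)
Winners (3 units): C, A, B.
Each winner pays its own bid: C €129, A €123, B €116.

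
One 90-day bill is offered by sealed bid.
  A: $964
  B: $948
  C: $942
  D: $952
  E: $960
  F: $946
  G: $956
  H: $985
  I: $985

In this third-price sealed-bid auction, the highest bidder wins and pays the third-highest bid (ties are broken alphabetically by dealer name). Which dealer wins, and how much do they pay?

Third-price sealed-bid auction: the highest bidder wins and pays the third-highest bid.
Bids ranked: 985 (H) > 985 (I) > 964 (A) > 960 (E) > 956 (G) > 952 (D) > …
Tie at $985 → H wins by tie-break.
H wins; payment is bid #3 in the ranking = $964.

H pays $964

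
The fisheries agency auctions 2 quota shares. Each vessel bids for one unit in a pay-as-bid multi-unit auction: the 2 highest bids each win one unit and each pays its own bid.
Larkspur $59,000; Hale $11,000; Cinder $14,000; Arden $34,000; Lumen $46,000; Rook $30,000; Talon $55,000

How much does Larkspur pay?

Larkspur pays $59,000

Sorting: 59,000 (Larkspur), 55,000 (Talon), 46,000 (Lumen), 34,000 (Arden), …
Winners (2 units): Larkspur, Talon.
Larkspur wins → own bid $59,000.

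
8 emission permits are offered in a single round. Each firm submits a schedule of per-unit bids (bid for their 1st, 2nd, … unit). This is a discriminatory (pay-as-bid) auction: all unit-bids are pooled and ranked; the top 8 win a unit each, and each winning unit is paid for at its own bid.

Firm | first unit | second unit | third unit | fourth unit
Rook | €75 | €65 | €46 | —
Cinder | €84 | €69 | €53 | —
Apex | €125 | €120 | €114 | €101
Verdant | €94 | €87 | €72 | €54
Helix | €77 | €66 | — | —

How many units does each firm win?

Merging the schedules and taking the best 8: 125 (Apex-1), 120 (Apex-2), 114 (Apex-3), 101 (Apex-4), 94 (Verdant-1), 87 (Verdant-2), 84 (Cinder-1), 77 (Helix-1)
Next rejected bid: €75 (not a price — pay-as-bid).
Allocation: Apex 4, Cinder 1, Helix 1, Verdant 2.

Apex 4, Cinder 1, Helix 1, Verdant 2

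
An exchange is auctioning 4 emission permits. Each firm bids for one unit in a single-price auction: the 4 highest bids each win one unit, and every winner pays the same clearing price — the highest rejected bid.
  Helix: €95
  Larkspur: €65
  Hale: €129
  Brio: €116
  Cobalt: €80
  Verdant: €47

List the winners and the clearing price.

Ordering the bids: 129 (Hale), 116 (Brio), 95 (Helix), 80 (Cobalt), 65 (Larkspur), 47 (Verdant)
Top 4: Hale, Brio, Helix, Cobalt.
Clearing price = highest rejected bid = €65.

Hale, Brio, Helix, Cobalt; each pays €65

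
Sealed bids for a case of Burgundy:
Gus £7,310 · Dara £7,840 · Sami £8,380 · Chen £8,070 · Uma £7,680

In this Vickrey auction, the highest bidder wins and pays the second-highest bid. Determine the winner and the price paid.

Bids in order: 8,380 (Sami) > 8,070 (Chen) > 7,840 (Dara) > 7,680 (Uma) > 7,310 (Gus)
Sami is highest; pays the second-highest bid, £8,070.

Sami pays £8,070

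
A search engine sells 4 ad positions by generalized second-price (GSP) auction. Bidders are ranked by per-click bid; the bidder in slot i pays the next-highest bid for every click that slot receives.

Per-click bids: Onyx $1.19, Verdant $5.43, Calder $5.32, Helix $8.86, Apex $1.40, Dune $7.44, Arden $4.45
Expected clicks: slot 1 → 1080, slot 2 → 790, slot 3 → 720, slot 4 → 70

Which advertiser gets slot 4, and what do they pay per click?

Per-click bids in order: $8.86 (Helix) > $7.44 (Dune) > $5.43 (Verdant) > $5.32 (Calder) > $4.45 (Arden) > …
Slot 4 goes to the fourth-ranked bidder, Calder, who pays the next bid down: $4.45/click.

Calder; $4.45 per click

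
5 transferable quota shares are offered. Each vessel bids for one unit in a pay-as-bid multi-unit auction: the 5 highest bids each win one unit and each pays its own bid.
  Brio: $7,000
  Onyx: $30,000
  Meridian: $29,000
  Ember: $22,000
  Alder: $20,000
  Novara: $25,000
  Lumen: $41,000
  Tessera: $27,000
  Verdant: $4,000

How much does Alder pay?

Ordering the bids: 41,000 (Lumen), 30,000 (Onyx), 29,000 (Meridian), 27,000 (Tessera), 25,000 (Novara), 22,000 (Ember), 20,000 (Alder), …
The 5 highest are Lumen, Onyx, Meridian, Tessera, Novara.
Alder does not win → $0.

Alder pays $0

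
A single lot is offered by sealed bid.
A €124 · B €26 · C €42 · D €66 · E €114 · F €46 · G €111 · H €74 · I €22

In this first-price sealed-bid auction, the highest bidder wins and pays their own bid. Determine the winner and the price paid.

A pays €124

Sorting bids: 124 (A) > 114 (E) > 111 (G) > 74 (H) > 66 (D) > 46 (F) > …
A has the highest bid and pays exactly that: €124.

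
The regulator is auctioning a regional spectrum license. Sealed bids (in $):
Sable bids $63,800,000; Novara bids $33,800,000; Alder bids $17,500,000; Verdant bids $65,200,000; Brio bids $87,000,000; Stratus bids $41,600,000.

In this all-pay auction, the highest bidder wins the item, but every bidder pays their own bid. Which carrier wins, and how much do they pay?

Bids in order: 87,000,000 (Brio) > 65,200,000 (Verdant) > 63,800,000 (Sable) > 41,600,000 (Stratus) > 33,800,000 (Novara) > 17,500,000 (Alder)
Brio is highest and takes the item; every bidder forfeits their bid.

Brio pays $87,000,000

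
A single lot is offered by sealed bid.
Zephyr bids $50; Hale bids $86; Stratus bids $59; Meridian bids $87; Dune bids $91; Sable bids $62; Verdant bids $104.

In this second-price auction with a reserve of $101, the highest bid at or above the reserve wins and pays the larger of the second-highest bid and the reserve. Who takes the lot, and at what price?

Verdant pays $101

Sorting bids: 104 (Verdant) > 91 (Dune) > 87 (Meridian) > 86 (Hale) > 62 (Sable) > 59 (Stratus) > …
Highest eligible bid: Verdant at $104.
max(second-highest $91, reserve $101) = $101.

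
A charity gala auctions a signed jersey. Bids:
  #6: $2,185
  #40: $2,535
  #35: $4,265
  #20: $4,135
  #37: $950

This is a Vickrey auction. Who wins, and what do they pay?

#35 pays $4,135

Rule: the highest bidder wins and pays the second-highest bid.
Bids ranked: 4,265 (#35) > 4,135 (#20) > 2,535 (#40) > 2,185 (#6) > 950 (#37)
#35 wins with the highest bid; price is set by the runner-up at $4,135.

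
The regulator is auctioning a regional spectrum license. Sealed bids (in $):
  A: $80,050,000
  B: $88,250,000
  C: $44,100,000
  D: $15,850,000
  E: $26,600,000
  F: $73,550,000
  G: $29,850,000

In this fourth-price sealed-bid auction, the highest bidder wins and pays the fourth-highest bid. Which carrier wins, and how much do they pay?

B pays $44,100,000

Sorting bids: 88,250,000 (B) > 80,050,000 (A) > 73,550,000 (F) > 44,100,000 (C) > 29,850,000 (G) > 26,600,000 (E) > …
B wins; payment is bid #4 in the ranking = $44,100,000.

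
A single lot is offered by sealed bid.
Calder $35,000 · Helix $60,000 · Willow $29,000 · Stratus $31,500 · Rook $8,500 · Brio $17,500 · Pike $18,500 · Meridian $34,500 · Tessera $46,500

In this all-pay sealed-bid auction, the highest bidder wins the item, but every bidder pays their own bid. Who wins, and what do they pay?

Rule: the highest bidder wins the item, but every bidder pays their own bid.
Bids ranked: 60,000 (Helix) > 46,500 (Tessera) > 35,000 (Calder) > 34,500 (Meridian) > 31,500 (Stratus) > 29,000 (Willow) > …
Helix wins with the top bid; all bids are sunk regardless.

Helix pays $60,000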